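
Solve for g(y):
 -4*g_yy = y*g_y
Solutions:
 g(y) = C1 + C2*erf(sqrt(2)*y/4)


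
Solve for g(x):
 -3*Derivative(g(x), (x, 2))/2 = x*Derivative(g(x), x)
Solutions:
 g(x) = C1 + C2*erf(sqrt(3)*x/3)


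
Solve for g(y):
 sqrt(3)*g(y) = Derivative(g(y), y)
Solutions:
 g(y) = C1*exp(sqrt(3)*y)


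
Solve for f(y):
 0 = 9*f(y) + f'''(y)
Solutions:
 f(y) = C3*exp(-3^(2/3)*y) + (C1*sin(3*3^(1/6)*y/2) + C2*cos(3*3^(1/6)*y/2))*exp(3^(2/3)*y/2)


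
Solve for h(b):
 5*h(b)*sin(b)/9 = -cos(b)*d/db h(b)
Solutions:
 h(b) = C1*cos(b)^(5/9)


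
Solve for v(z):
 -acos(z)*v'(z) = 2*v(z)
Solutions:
 v(z) = C1*exp(-2*Integral(1/acos(z), z))


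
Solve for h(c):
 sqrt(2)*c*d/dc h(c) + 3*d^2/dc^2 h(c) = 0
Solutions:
 h(c) = C1 + C2*erf(2^(3/4)*sqrt(3)*c/6)


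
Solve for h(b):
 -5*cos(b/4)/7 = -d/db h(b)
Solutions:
 h(b) = C1 + 20*sin(b/4)/7


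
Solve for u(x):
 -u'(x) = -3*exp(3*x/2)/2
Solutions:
 u(x) = C1 + exp(3*x/2)


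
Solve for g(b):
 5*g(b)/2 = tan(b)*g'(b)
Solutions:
 g(b) = C1*sin(b)^(5/2)


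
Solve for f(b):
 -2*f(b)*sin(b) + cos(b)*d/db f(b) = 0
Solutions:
 f(b) = C1/cos(b)^2


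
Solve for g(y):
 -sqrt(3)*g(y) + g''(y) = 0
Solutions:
 g(y) = C1*exp(-3^(1/4)*y) + C2*exp(3^(1/4)*y)


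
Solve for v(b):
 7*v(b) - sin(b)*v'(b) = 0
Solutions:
 v(b) = C1*sqrt(cos(b) - 1)*(cos(b)^3 - 3*cos(b)^2 + 3*cos(b) - 1)/(sqrt(cos(b) + 1)*(cos(b)^3 + 3*cos(b)^2 + 3*cos(b) + 1))


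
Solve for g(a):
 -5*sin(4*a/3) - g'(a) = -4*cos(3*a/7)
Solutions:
 g(a) = C1 + 28*sin(3*a/7)/3 + 15*cos(4*a/3)/4


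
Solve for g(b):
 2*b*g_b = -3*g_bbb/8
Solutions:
 g(b) = C1 + Integral(C2*airyai(-2*2^(1/3)*3^(2/3)*b/3) + C3*airybi(-2*2^(1/3)*3^(2/3)*b/3), b)


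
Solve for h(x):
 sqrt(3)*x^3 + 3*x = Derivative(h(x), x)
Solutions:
 h(x) = C1 + sqrt(3)*x^4/4 + 3*x^2/2


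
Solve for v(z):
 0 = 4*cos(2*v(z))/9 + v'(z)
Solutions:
 4*z/9 - log(sin(2*v(z)) - 1)/4 + log(sin(2*v(z)) + 1)/4 = C1


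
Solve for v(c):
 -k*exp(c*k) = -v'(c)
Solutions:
 v(c) = C1 + exp(c*k)


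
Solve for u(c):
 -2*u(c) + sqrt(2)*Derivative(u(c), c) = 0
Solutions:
 u(c) = C1*exp(sqrt(2)*c)


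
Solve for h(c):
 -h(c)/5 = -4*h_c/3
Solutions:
 h(c) = C1*exp(3*c/20)


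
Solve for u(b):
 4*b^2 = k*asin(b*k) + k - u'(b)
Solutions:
 u(b) = C1 - 4*b^3/3 + b*k + k*Piecewise((b*asin(b*k) + sqrt(-b^2*k^2 + 1)/k, Ne(k, 0)), (0, True))


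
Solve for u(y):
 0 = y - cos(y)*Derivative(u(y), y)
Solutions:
 u(y) = C1 + Integral(y/cos(y), y)


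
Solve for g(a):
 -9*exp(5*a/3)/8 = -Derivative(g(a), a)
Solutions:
 g(a) = C1 + 27*exp(5*a/3)/40


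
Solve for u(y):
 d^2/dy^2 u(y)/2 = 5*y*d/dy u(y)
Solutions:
 u(y) = C1 + C2*erfi(sqrt(5)*y)


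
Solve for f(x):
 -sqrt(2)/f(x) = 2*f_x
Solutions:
 f(x) = -sqrt(C1 - sqrt(2)*x)
 f(x) = sqrt(C1 - sqrt(2)*x)


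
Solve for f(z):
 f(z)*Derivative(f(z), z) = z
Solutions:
 f(z) = -sqrt(C1 + z^2)
 f(z) = sqrt(C1 + z^2)


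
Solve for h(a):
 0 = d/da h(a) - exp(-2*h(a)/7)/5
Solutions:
 h(a) = 7*log(-sqrt(C1 + a)) - 7*log(35) + 7*log(70)/2
 h(a) = 7*log(C1 + a)/2 - 7*log(35) + 7*log(70)/2


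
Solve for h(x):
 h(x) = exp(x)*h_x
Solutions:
 h(x) = C1*exp(-exp(-x))


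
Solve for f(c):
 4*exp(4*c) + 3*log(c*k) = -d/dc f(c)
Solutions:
 f(c) = C1 - 3*c*log(c*k) + 3*c - exp(4*c)


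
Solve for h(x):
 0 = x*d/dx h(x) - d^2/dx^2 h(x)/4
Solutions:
 h(x) = C1 + C2*erfi(sqrt(2)*x)


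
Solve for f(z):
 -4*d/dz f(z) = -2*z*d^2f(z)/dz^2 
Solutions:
 f(z) = C1 + C2*z^3


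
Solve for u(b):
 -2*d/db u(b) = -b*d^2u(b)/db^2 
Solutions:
 u(b) = C1 + C2*b^3


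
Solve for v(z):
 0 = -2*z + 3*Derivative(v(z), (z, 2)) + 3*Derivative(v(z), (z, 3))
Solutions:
 v(z) = C1 + C2*z + C3*exp(-z) + z^3/9 - z^2/3


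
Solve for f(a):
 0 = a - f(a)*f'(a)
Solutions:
 f(a) = -sqrt(C1 + a^2)
 f(a) = sqrt(C1 + a^2)


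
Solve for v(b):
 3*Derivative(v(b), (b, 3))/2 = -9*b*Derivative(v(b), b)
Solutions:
 v(b) = C1 + Integral(C2*airyai(-6^(1/3)*b) + C3*airybi(-6^(1/3)*b), b)


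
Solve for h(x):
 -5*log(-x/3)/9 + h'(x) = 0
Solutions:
 h(x) = C1 + 5*x*log(-x)/9 + 5*x*(-log(3) - 1)/9


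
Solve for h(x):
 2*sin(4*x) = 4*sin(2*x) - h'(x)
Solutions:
 h(x) = C1 + 4*sin(x)^4


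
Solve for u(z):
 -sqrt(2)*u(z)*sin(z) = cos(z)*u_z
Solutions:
 u(z) = C1*cos(z)^(sqrt(2))


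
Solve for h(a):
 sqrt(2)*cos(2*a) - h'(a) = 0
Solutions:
 h(a) = C1 + sqrt(2)*sin(2*a)/2


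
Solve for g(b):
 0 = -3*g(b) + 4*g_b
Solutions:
 g(b) = C1*exp(3*b/4)


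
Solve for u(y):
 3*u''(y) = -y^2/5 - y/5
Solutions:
 u(y) = C1 + C2*y - y^4/180 - y^3/90


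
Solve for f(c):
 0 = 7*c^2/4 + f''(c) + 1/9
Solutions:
 f(c) = C1 + C2*c - 7*c^4/48 - c^2/18


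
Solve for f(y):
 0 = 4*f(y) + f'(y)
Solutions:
 f(y) = C1*exp(-4*y)


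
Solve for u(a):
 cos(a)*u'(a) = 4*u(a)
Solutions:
 u(a) = C1*(sin(a)^2 + 2*sin(a) + 1)/(sin(a)^2 - 2*sin(a) + 1)


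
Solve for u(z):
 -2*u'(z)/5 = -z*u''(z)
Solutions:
 u(z) = C1 + C2*z^(7/5)


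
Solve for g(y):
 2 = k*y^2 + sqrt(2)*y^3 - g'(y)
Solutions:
 g(y) = C1 + k*y^3/3 + sqrt(2)*y^4/4 - 2*y


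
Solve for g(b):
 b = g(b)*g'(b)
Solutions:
 g(b) = -sqrt(C1 + b^2)
 g(b) = sqrt(C1 + b^2)


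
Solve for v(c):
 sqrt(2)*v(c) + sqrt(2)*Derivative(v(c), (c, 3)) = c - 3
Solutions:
 v(c) = C3*exp(-c) + sqrt(2)*c/2 + (C1*sin(sqrt(3)*c/2) + C2*cos(sqrt(3)*c/2))*exp(c/2) - 3*sqrt(2)/2


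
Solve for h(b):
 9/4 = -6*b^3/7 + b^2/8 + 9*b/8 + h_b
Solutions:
 h(b) = C1 + 3*b^4/14 - b^3/24 - 9*b^2/16 + 9*b/4


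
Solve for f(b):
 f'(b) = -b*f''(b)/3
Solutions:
 f(b) = C1 + C2/b^2


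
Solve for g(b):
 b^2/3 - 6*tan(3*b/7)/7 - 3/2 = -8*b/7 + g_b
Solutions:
 g(b) = C1 + b^3/9 + 4*b^2/7 - 3*b/2 + 2*log(cos(3*b/7))


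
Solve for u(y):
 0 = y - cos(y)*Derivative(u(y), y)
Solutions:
 u(y) = C1 + Integral(y/cos(y), y)


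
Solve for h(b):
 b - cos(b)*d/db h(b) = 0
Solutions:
 h(b) = C1 + Integral(b/cos(b), b)


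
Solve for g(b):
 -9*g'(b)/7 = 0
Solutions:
 g(b) = C1


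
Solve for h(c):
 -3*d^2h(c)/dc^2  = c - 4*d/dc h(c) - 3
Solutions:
 h(c) = C1 + C2*exp(4*c/3) + c^2/8 - 9*c/16


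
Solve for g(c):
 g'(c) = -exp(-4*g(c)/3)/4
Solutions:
 g(c) = 3*log(-I*(C1 - c/3)^(1/4))
 g(c) = 3*log(I*(C1 - c/3)^(1/4))
 g(c) = 3*log(-(C1 - c/3)^(1/4))
 g(c) = 3*log(C1 - c/3)/4


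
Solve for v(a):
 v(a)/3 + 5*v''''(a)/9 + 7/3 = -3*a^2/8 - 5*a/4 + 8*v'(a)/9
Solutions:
 v(a) = C1*exp(a*(-2^(1/3)*5^(2/3)*(29 + 9*sqrt(11))^(1/3) - 10 + 5*2^(2/3)*5^(1/3)/(29 + 9*sqrt(11))^(1/3))/30)*sin(10^(1/3)*sqrt(3)*a*(5*2^(1/3)/(29 + 9*sqrt(11))^(1/3) + 5^(1/3)*(29 + 9*sqrt(11))^(1/3))/30) + C2*exp(a*(-2^(1/3)*5^(2/3)*(29 + 9*sqrt(11))^(1/3) - 10 + 5*2^(2/3)*5^(1/3)/(29 + 9*sqrt(11))^(1/3))/30)*cos(10^(1/3)*sqrt(3)*a*(5*2^(1/3)/(29 + 9*sqrt(11))^(1/3) + 5^(1/3)*(29 + 9*sqrt(11))^(1/3))/30) + C3*exp(a) + C4*exp(a*(-5 - 5*2^(2/3)*5^(1/3)/(29 + 9*sqrt(11))^(1/3) + 2^(1/3)*5^(2/3)*(29 + 9*sqrt(11))^(1/3))/15) - 9*a^2/8 - 39*a/4 - 33


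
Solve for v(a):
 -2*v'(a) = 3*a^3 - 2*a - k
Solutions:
 v(a) = C1 - 3*a^4/8 + a^2/2 + a*k/2


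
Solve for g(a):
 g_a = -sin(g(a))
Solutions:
 g(a) = -acos((-C1 - exp(2*a))/(C1 - exp(2*a))) + 2*pi
 g(a) = acos((-C1 - exp(2*a))/(C1 - exp(2*a)))


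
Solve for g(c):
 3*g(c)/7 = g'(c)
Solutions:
 g(c) = C1*exp(3*c/7)


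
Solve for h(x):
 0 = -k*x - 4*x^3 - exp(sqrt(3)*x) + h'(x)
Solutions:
 h(x) = C1 + k*x^2/2 + x^4 + sqrt(3)*exp(sqrt(3)*x)/3


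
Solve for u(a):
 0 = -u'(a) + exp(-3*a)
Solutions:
 u(a) = C1 - exp(-3*a)/3


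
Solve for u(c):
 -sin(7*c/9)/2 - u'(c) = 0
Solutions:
 u(c) = C1 + 9*cos(7*c/9)/14


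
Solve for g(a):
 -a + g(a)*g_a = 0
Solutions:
 g(a) = -sqrt(C1 + a^2)
 g(a) = sqrt(C1 + a^2)


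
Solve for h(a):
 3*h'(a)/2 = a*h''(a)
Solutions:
 h(a) = C1 + C2*a^(5/2)


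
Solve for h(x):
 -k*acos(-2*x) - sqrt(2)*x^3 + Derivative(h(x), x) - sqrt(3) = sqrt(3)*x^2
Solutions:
 h(x) = C1 + k*(x*acos(-2*x) + sqrt(1 - 4*x^2)/2) + sqrt(2)*x^4/4 + sqrt(3)*x^3/3 + sqrt(3)*x


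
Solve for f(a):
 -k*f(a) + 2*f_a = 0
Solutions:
 f(a) = C1*exp(a*k/2)


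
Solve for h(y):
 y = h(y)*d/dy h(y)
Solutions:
 h(y) = -sqrt(C1 + y^2)
 h(y) = sqrt(C1 + y^2)


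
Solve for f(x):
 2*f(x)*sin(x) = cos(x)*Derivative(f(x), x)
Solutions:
 f(x) = C1/cos(x)^2


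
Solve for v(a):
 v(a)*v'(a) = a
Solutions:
 v(a) = -sqrt(C1 + a^2)
 v(a) = sqrt(C1 + a^2)


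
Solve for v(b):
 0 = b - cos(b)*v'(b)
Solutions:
 v(b) = C1 + Integral(b/cos(b), b)


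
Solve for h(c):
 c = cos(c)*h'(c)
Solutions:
 h(c) = C1 + Integral(c/cos(c), c)


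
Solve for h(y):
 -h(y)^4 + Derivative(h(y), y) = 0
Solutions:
 h(y) = (-1/(C1 + 3*y))^(1/3)
 h(y) = (-1/(C1 + y))^(1/3)*(-3^(2/3) - 3*3^(1/6)*I)/6
 h(y) = (-1/(C1 + y))^(1/3)*(-3^(2/3) + 3*3^(1/6)*I)/6


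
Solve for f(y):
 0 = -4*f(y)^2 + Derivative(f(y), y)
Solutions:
 f(y) = -1/(C1 + 4*y)


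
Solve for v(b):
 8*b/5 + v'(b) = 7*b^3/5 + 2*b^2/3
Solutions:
 v(b) = C1 + 7*b^4/20 + 2*b^3/9 - 4*b^2/5


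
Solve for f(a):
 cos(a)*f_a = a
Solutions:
 f(a) = C1 + Integral(a/cos(a), a)


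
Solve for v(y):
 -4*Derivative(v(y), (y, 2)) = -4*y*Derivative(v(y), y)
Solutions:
 v(y) = C1 + C2*erfi(sqrt(2)*y/2)


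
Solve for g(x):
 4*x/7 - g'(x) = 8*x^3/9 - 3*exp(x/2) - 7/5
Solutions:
 g(x) = C1 - 2*x^4/9 + 2*x^2/7 + 7*x/5 + 6*exp(x/2)


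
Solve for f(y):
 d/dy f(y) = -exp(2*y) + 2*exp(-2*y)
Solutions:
 f(y) = C1 - exp(2*y)/2 - exp(-2*y)


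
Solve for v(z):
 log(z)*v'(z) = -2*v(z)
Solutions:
 v(z) = C1*exp(-2*li(z))


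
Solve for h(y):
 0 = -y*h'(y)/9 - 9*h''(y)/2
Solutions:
 h(y) = C1 + C2*erf(y/9)


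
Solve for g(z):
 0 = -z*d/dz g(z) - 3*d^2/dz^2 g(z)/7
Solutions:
 g(z) = C1 + C2*erf(sqrt(42)*z/6)


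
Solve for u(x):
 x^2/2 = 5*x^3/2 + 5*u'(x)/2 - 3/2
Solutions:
 u(x) = C1 - x^4/4 + x^3/15 + 3*x/5


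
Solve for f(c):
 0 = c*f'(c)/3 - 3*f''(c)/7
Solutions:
 f(c) = C1 + C2*erfi(sqrt(14)*c/6)


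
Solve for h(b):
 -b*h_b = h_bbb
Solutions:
 h(b) = C1 + Integral(C2*airyai(-b) + C3*airybi(-b), b)


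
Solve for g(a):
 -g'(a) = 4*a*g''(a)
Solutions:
 g(a) = C1 + C2*a^(3/4)


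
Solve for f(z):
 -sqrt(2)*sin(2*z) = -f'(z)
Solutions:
 f(z) = C1 - sqrt(2)*cos(2*z)/2


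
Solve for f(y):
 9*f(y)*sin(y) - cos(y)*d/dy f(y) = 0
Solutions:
 f(y) = C1/cos(y)^9


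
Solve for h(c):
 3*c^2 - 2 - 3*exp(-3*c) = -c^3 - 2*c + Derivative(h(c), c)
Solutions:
 h(c) = C1 + c^4/4 + c^3 + c^2 - 2*c + exp(-3*c)


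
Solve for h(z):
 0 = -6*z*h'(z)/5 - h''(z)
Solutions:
 h(z) = C1 + C2*erf(sqrt(15)*z/5)


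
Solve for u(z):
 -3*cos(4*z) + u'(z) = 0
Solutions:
 u(z) = C1 + 3*sin(4*z)/4


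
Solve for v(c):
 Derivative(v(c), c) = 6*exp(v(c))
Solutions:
 v(c) = log(-1/(C1 + 6*c))


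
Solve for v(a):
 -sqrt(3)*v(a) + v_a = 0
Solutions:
 v(a) = C1*exp(sqrt(3)*a)


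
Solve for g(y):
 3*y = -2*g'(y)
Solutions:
 g(y) = C1 - 3*y^2/4


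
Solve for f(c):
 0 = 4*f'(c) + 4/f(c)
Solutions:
 f(c) = -sqrt(C1 - 2*c)
 f(c) = sqrt(C1 - 2*c)


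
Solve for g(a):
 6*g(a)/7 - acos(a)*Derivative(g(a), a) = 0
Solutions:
 g(a) = C1*exp(6*Integral(1/acos(a), a)/7)


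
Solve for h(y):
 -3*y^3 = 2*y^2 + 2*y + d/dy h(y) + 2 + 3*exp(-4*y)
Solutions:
 h(y) = C1 - 3*y^4/4 - 2*y^3/3 - y^2 - 2*y + 3*exp(-4*y)/4


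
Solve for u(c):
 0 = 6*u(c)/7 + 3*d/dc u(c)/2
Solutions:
 u(c) = C1*exp(-4*c/7)


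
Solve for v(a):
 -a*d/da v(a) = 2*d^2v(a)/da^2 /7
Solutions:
 v(a) = C1 + C2*erf(sqrt(7)*a/2)


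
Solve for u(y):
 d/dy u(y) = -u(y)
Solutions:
 u(y) = C1*exp(-y)


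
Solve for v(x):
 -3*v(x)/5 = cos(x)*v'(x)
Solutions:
 v(x) = C1*(sin(x) - 1)^(3/10)/(sin(x) + 1)^(3/10)


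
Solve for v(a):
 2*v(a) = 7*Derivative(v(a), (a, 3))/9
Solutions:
 v(a) = C3*exp(18^(1/3)*7^(2/3)*a/7) + (C1*sin(3*2^(1/3)*3^(1/6)*7^(2/3)*a/14) + C2*cos(3*2^(1/3)*3^(1/6)*7^(2/3)*a/14))*exp(-18^(1/3)*7^(2/3)*a/14)


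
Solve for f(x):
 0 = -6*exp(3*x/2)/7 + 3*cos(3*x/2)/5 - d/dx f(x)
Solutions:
 f(x) = C1 - 4*exp(3*x/2)/7 + 2*sin(3*x/2)/5


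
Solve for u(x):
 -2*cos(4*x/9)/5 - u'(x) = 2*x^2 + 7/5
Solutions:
 u(x) = C1 - 2*x^3/3 - 7*x/5 - 9*sin(4*x/9)/10


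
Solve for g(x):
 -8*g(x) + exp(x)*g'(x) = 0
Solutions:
 g(x) = C1*exp(-8*exp(-x))


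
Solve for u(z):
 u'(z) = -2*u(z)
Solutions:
 u(z) = C1*exp(-2*z)


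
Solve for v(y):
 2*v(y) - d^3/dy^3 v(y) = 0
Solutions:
 v(y) = C3*exp(2^(1/3)*y) + (C1*sin(2^(1/3)*sqrt(3)*y/2) + C2*cos(2^(1/3)*sqrt(3)*y/2))*exp(-2^(1/3)*y/2)


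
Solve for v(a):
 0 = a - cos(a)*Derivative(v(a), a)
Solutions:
 v(a) = C1 + Integral(a/cos(a), a)


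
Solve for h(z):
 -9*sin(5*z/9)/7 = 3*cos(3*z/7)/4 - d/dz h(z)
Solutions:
 h(z) = C1 + 7*sin(3*z/7)/4 - 81*cos(5*z/9)/35


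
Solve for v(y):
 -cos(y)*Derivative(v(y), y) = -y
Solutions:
 v(y) = C1 + Integral(y/cos(y), y)


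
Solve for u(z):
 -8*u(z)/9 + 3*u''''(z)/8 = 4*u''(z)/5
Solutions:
 u(z) = C1*exp(-2*sqrt(10)*z*sqrt(6 + sqrt(111))/15) + C2*exp(2*sqrt(10)*z*sqrt(6 + sqrt(111))/15) + C3*sin(2*sqrt(10)*z*sqrt(-6 + sqrt(111))/15) + C4*cos(2*sqrt(10)*z*sqrt(-6 + sqrt(111))/15)


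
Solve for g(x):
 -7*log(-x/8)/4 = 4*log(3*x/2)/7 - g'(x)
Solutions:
 g(x) = C1 + 65*x*log(x)/28 + x*(-163*log(2) - 65 + 16*log(3) + 49*I*pi)/28


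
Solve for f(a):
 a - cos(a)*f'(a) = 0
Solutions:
 f(a) = C1 + Integral(a/cos(a), a)


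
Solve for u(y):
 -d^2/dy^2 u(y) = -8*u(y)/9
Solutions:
 u(y) = C1*exp(-2*sqrt(2)*y/3) + C2*exp(2*sqrt(2)*y/3)


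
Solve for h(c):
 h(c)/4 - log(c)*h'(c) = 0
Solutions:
 h(c) = C1*exp(li(c)/4)


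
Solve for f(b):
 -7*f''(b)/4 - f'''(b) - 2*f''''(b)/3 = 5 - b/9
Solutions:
 f(b) = C1 + C2*b + 2*b^3/189 - 638*b^2/441 + (C3*sin(sqrt(33)*b/4) + C4*cos(sqrt(33)*b/4))*exp(-3*b/4)


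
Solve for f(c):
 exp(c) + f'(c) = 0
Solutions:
 f(c) = C1 - exp(c)


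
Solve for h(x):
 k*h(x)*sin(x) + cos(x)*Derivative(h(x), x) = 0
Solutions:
 h(x) = C1*exp(k*log(cos(x)))


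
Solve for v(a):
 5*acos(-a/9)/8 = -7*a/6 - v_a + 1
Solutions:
 v(a) = C1 - 7*a^2/12 - 5*a*acos(-a/9)/8 + a - 5*sqrt(81 - a^2)/8


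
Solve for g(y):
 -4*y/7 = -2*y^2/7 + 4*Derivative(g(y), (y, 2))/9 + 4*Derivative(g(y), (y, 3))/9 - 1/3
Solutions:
 g(y) = C1 + C2*y + C3*exp(-y) + 3*y^4/56 - 3*y^3/7 + 93*y^2/56


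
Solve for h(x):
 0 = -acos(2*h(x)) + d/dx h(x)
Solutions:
 Integral(1/acos(2*_y), (_y, h(x))) = C1 + x


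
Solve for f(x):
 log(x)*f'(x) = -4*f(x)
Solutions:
 f(x) = C1*exp(-4*li(x))


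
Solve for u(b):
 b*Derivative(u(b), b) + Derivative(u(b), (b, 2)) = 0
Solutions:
 u(b) = C1 + C2*erf(sqrt(2)*b/2)


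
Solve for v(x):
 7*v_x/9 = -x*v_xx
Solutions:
 v(x) = C1 + C2*x^(2/9)


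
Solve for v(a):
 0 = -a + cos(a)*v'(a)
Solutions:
 v(a) = C1 + Integral(a/cos(a), a)


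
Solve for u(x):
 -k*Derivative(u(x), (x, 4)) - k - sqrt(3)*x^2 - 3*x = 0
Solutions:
 u(x) = C1 + C2*x + C3*x^2 + C4*x^3 - x^4/24 - sqrt(3)*x^6/(360*k) - x^5/(40*k)


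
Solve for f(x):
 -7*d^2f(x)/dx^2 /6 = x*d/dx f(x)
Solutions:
 f(x) = C1 + C2*erf(sqrt(21)*x/7)


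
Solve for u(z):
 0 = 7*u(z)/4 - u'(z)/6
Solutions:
 u(z) = C1*exp(21*z/2)


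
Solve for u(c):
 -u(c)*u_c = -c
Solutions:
 u(c) = -sqrt(C1 + c^2)
 u(c) = sqrt(C1 + c^2)


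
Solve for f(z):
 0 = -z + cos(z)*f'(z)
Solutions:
 f(z) = C1 + Integral(z/cos(z), z)


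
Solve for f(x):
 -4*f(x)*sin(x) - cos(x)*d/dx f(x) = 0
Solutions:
 f(x) = C1*cos(x)^4


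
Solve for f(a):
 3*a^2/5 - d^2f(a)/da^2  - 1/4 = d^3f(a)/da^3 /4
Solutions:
 f(a) = C1 + C2*a + C3*exp(-4*a) + a^4/20 - a^3/20 - 7*a^2/80


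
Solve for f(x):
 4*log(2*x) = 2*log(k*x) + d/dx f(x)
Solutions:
 f(x) = C1 + 2*x*(-log(k) - 1 + 2*log(2)) + 2*x*log(x)


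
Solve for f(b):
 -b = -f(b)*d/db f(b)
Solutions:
 f(b) = -sqrt(C1 + b^2)
 f(b) = sqrt(C1 + b^2)


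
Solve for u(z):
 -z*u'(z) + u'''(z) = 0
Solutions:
 u(z) = C1 + Integral(C2*airyai(z) + C3*airybi(z), z)


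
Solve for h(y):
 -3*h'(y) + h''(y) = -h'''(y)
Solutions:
 h(y) = C1 + C2*exp(y*(-1 + sqrt(13))/2) + C3*exp(-y*(1 + sqrt(13))/2)


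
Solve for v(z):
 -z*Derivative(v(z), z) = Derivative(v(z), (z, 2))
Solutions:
 v(z) = C1 + C2*erf(sqrt(2)*z/2)


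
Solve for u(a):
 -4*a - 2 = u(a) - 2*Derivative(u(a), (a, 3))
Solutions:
 u(a) = C3*exp(2^(2/3)*a/2) - 4*a + (C1*sin(2^(2/3)*sqrt(3)*a/4) + C2*cos(2^(2/3)*sqrt(3)*a/4))*exp(-2^(2/3)*a/4) - 2


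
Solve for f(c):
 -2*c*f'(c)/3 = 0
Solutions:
 f(c) = C1


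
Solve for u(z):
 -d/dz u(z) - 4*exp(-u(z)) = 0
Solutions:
 u(z) = log(C1 - 4*z)


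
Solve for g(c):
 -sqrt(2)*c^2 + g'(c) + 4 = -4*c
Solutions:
 g(c) = C1 + sqrt(2)*c^3/3 - 2*c^2 - 4*c


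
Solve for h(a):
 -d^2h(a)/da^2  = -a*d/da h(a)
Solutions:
 h(a) = C1 + C2*erfi(sqrt(2)*a/2)


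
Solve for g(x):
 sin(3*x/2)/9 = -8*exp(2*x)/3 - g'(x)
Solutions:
 g(x) = C1 - 4*exp(2*x)/3 + 2*cos(3*x/2)/27


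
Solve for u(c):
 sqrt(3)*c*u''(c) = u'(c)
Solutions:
 u(c) = C1 + C2*c^(sqrt(3)/3 + 1)


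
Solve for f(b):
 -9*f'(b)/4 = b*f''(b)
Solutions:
 f(b) = C1 + C2/b^(5/4)


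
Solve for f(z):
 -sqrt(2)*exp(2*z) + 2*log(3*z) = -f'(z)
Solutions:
 f(z) = C1 - 2*z*log(z) + 2*z*(1 - log(3)) + sqrt(2)*exp(2*z)/2


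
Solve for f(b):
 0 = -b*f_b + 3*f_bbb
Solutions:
 f(b) = C1 + Integral(C2*airyai(3^(2/3)*b/3) + C3*airybi(3^(2/3)*b/3), b)


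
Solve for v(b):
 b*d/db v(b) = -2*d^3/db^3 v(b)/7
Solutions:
 v(b) = C1 + Integral(C2*airyai(-2^(2/3)*7^(1/3)*b/2) + C3*airybi(-2^(2/3)*7^(1/3)*b/2), b)


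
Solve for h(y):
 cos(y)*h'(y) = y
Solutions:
 h(y) = C1 + Integral(y/cos(y), y)


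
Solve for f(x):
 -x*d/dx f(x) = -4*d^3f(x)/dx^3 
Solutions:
 f(x) = C1 + Integral(C2*airyai(2^(1/3)*x/2) + C3*airybi(2^(1/3)*x/2), x)


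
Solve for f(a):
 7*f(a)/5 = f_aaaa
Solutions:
 f(a) = C1*exp(-5^(3/4)*7^(1/4)*a/5) + C2*exp(5^(3/4)*7^(1/4)*a/5) + C3*sin(5^(3/4)*7^(1/4)*a/5) + C4*cos(5^(3/4)*7^(1/4)*a/5)


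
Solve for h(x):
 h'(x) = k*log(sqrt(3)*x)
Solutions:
 h(x) = C1 + k*x*log(x) - k*x + k*x*log(3)/2


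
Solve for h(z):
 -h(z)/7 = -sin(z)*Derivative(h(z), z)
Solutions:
 h(z) = C1*(cos(z) - 1)^(1/14)/(cos(z) + 1)^(1/14)


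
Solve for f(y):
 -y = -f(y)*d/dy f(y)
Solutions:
 f(y) = -sqrt(C1 + y^2)
 f(y) = sqrt(C1 + y^2)


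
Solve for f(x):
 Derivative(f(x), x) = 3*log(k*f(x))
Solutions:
 li(k*f(x))/k = C1 + 3*x


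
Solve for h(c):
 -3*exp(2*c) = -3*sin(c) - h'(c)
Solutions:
 h(c) = C1 + 3*exp(2*c)/2 + 3*cos(c)


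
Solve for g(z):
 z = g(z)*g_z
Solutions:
 g(z) = -sqrt(C1 + z^2)
 g(z) = sqrt(C1 + z^2)


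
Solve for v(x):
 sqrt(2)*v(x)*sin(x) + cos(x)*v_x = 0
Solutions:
 v(x) = C1*cos(x)^(sqrt(2))


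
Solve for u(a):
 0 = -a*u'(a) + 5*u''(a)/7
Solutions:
 u(a) = C1 + C2*erfi(sqrt(70)*a/10)


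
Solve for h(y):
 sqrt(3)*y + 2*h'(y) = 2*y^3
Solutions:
 h(y) = C1 + y^4/4 - sqrt(3)*y^2/4


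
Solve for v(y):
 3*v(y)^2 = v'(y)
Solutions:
 v(y) = -1/(C1 + 3*y)


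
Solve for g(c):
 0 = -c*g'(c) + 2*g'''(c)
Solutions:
 g(c) = C1 + Integral(C2*airyai(2^(2/3)*c/2) + C3*airybi(2^(2/3)*c/2), c)


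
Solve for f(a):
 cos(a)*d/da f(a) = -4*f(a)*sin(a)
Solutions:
 f(a) = C1*cos(a)^4


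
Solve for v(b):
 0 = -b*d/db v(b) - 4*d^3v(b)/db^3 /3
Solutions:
 v(b) = C1 + Integral(C2*airyai(-6^(1/3)*b/2) + C3*airybi(-6^(1/3)*b/2), b)


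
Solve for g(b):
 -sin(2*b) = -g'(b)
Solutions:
 g(b) = C1 - cos(2*b)/2


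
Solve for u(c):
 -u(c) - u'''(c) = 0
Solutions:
 u(c) = C3*exp(-c) + (C1*sin(sqrt(3)*c/2) + C2*cos(sqrt(3)*c/2))*exp(c/2)


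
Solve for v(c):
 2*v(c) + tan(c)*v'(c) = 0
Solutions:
 v(c) = C1/sin(c)^2


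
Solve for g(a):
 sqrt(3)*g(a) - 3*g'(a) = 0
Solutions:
 g(a) = C1*exp(sqrt(3)*a/3)


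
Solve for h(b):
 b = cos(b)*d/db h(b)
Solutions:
 h(b) = C1 + Integral(b/cos(b), b)


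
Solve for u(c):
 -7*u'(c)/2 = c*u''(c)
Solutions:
 u(c) = C1 + C2/c^(5/2)


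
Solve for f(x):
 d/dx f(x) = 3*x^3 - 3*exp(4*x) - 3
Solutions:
 f(x) = C1 + 3*x^4/4 - 3*x - 3*exp(4*x)/4


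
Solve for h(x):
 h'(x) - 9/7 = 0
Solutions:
 h(x) = C1 + 9*x/7


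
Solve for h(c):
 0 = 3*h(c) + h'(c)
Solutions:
 h(c) = C1*exp(-3*c)


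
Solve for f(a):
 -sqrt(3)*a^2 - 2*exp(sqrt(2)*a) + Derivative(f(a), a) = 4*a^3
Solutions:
 f(a) = C1 + a^4 + sqrt(3)*a^3/3 + sqrt(2)*exp(sqrt(2)*a)


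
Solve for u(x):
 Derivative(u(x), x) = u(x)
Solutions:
 u(x) = C1*exp(x)


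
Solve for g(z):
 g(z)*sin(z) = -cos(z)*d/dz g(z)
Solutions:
 g(z) = C1*cos(z)


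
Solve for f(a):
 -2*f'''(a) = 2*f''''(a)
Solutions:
 f(a) = C1 + C2*a + C3*a^2 + C4*exp(-a)


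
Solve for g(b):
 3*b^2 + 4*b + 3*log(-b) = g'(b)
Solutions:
 g(b) = C1 + b^3 + 2*b^2 + 3*b*log(-b) - 3*b


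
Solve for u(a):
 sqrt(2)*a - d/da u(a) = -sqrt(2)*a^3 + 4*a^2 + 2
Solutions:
 u(a) = C1 + sqrt(2)*a^4/4 - 4*a^3/3 + sqrt(2)*a^2/2 - 2*a


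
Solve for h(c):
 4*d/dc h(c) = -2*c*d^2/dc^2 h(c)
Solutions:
 h(c) = C1 + C2/c


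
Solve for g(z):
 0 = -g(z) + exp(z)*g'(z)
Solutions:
 g(z) = C1*exp(-exp(-z))


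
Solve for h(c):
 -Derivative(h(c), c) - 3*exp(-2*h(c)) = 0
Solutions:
 h(c) = log(-sqrt(C1 - 6*c))
 h(c) = log(C1 - 6*c)/2


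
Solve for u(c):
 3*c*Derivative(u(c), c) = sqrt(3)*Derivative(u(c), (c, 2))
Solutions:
 u(c) = C1 + C2*erfi(sqrt(2)*3^(1/4)*c/2)


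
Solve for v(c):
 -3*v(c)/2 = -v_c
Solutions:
 v(c) = C1*exp(3*c/2)


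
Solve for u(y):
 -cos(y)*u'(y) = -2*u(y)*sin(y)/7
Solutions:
 u(y) = C1/cos(y)^(2/7)


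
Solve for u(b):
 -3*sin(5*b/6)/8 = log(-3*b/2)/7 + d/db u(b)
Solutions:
 u(b) = C1 - b*log(-b)/7 - b*log(3)/7 + b*log(2)/7 + b/7 + 9*cos(5*b/6)/20


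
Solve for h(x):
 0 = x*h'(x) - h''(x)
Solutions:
 h(x) = C1 + C2*erfi(sqrt(2)*x/2)


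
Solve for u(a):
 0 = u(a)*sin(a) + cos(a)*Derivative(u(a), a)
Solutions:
 u(a) = C1*cos(a)


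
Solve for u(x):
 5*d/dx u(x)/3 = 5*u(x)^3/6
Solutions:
 u(x) = -sqrt(-1/(C1 + x))
 u(x) = sqrt(-1/(C1 + x))


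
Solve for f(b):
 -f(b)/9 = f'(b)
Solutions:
 f(b) = C1*exp(-b/9)


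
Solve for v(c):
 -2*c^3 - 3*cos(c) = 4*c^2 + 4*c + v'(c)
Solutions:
 v(c) = C1 - c^4/2 - 4*c^3/3 - 2*c^2 - 3*sin(c)


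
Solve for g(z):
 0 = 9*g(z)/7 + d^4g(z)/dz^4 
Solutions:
 g(z) = (C1*sin(sqrt(6)*7^(3/4)*z/14) + C2*cos(sqrt(6)*7^(3/4)*z/14))*exp(-sqrt(6)*7^(3/4)*z/14) + (C3*sin(sqrt(6)*7^(3/4)*z/14) + C4*cos(sqrt(6)*7^(3/4)*z/14))*exp(sqrt(6)*7^(3/4)*z/14)


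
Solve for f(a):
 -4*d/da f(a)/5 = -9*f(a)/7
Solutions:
 f(a) = C1*exp(45*a/28)


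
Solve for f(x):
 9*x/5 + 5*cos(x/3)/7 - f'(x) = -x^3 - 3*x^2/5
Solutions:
 f(x) = C1 + x^4/4 + x^3/5 + 9*x^2/10 + 15*sin(x/3)/7


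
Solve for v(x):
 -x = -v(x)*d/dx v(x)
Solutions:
 v(x) = -sqrt(C1 + x^2)
 v(x) = sqrt(C1 + x^2)


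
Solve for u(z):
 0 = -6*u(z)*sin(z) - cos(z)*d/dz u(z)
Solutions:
 u(z) = C1*cos(z)^6


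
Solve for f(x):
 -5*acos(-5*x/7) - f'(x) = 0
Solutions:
 f(x) = C1 - 5*x*acos(-5*x/7) - sqrt(49 - 25*x^2)


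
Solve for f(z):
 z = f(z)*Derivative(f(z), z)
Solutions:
 f(z) = -sqrt(C1 + z^2)
 f(z) = sqrt(C1 + z^2)


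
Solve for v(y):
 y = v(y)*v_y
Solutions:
 v(y) = -sqrt(C1 + y^2)
 v(y) = sqrt(C1 + y^2)


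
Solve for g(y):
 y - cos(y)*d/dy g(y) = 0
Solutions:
 g(y) = C1 + Integral(y/cos(y), y)


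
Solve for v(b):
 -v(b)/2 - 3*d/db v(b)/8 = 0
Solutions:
 v(b) = C1*exp(-4*b/3)


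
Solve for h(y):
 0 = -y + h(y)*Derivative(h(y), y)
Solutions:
 h(y) = -sqrt(C1 + y^2)
 h(y) = sqrt(C1 + y^2)


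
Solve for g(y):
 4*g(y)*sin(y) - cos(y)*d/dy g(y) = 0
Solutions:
 g(y) = C1/cos(y)^4


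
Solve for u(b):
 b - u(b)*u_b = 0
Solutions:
 u(b) = -sqrt(C1 + b^2)
 u(b) = sqrt(C1 + b^2)


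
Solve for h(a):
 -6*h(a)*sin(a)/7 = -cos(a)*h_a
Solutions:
 h(a) = C1/cos(a)^(6/7)


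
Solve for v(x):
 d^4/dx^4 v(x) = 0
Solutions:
 v(x) = C1 + C2*x + C3*x^2 + C4*x^3


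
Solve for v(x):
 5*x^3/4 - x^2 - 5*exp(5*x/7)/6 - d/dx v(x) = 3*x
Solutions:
 v(x) = C1 + 5*x^4/16 - x^3/3 - 3*x^2/2 - 7*exp(5*x/7)/6


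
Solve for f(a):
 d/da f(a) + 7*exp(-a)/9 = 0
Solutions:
 f(a) = C1 + 7*exp(-a)/9


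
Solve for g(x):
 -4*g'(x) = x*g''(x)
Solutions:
 g(x) = C1 + C2/x^3


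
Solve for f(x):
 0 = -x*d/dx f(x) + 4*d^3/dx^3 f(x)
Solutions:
 f(x) = C1 + Integral(C2*airyai(2^(1/3)*x/2) + C3*airybi(2^(1/3)*x/2), x)


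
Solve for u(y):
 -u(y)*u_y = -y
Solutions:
 u(y) = -sqrt(C1 + y^2)
 u(y) = sqrt(C1 + y^2)


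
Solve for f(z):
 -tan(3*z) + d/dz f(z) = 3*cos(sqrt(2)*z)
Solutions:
 f(z) = C1 - log(cos(3*z))/3 + 3*sqrt(2)*sin(sqrt(2)*z)/2


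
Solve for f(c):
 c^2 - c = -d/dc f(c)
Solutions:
 f(c) = C1 - c^3/3 + c^2/2


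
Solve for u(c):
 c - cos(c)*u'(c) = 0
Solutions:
 u(c) = C1 + Integral(c/cos(c), c)


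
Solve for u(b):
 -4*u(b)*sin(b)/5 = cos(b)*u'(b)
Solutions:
 u(b) = C1*cos(b)^(4/5)


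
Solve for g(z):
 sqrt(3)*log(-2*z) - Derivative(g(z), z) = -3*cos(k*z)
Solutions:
 g(z) = C1 + sqrt(3)*z*(log(-z) - 1) + sqrt(3)*z*log(2) + 3*Piecewise((sin(k*z)/k, Ne(k, 0)), (z, True))


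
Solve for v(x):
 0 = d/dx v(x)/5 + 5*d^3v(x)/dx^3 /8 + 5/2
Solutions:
 v(x) = C1 + C2*sin(2*sqrt(2)*x/5) + C3*cos(2*sqrt(2)*x/5) - 25*x/2


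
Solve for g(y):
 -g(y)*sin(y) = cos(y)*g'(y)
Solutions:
 g(y) = C1*cos(y)


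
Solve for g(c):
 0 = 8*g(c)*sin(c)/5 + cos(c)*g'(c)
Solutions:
 g(c) = C1*cos(c)^(8/5)


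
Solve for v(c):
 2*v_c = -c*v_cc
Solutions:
 v(c) = C1 + C2/c


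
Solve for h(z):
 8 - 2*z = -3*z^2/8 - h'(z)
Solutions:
 h(z) = C1 - z^3/8 + z^2 - 8*z


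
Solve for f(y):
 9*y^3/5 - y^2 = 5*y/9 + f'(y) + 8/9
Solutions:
 f(y) = C1 + 9*y^4/20 - y^3/3 - 5*y^2/18 - 8*y/9


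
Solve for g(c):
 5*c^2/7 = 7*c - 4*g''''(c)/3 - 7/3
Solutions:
 g(c) = C1 + C2*c + C3*c^2 + C4*c^3 - c^6/672 + 7*c^5/160 - 7*c^4/96


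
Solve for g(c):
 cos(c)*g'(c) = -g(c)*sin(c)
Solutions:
 g(c) = C1*cos(c)


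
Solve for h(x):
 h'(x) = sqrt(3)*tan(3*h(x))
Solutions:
 h(x) = -asin(C1*exp(3*sqrt(3)*x))/3 + pi/3
 h(x) = asin(C1*exp(3*sqrt(3)*x))/3


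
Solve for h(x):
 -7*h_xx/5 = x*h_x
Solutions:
 h(x) = C1 + C2*erf(sqrt(70)*x/14)


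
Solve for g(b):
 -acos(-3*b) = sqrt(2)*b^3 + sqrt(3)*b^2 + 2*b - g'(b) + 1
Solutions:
 g(b) = C1 + sqrt(2)*b^4/4 + sqrt(3)*b^3/3 + b^2 + b*acos(-3*b) + b + sqrt(1 - 9*b^2)/3


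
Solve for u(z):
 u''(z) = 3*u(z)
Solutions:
 u(z) = C1*exp(-sqrt(3)*z) + C2*exp(sqrt(3)*z)


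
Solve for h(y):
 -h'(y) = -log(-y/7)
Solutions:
 h(y) = C1 + y*log(-y) + y*(-log(7) - 1)


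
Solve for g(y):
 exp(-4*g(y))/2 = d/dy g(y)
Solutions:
 g(y) = log(-I*(C1 + 2*y)^(1/4))
 g(y) = log(I*(C1 + 2*y)^(1/4))
 g(y) = log(-(C1 + 2*y)^(1/4))
 g(y) = log(C1 + 2*y)/4


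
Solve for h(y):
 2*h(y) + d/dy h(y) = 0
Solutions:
 h(y) = C1*exp(-2*y)


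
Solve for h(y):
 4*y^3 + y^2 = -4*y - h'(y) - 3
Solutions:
 h(y) = C1 - y^4 - y^3/3 - 2*y^2 - 3*y


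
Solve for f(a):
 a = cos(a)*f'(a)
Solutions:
 f(a) = C1 + Integral(a/cos(a), a)


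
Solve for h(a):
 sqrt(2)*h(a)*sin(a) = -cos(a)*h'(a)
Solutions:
 h(a) = C1*cos(a)^(sqrt(2))


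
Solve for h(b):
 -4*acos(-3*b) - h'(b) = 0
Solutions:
 h(b) = C1 - 4*b*acos(-3*b) - 4*sqrt(1 - 9*b^2)/3


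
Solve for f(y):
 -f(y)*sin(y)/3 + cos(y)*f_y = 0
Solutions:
 f(y) = C1/cos(y)^(1/3)


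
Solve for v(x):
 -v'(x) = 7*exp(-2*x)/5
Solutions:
 v(x) = C1 + 7*exp(-2*x)/10


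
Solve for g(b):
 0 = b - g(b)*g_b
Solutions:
 g(b) = -sqrt(C1 + b^2)
 g(b) = sqrt(C1 + b^2)


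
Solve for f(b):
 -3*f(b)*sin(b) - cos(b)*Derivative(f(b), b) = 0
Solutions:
 f(b) = C1*cos(b)^3


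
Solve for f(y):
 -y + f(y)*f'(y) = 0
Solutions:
 f(y) = -sqrt(C1 + y^2)
 f(y) = sqrt(C1 + y^2)


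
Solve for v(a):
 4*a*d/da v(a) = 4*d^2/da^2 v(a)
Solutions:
 v(a) = C1 + C2*erfi(sqrt(2)*a/2)


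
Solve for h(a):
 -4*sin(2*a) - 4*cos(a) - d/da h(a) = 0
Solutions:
 h(a) = C1 - 4*sin(a) + 2*cos(2*a)


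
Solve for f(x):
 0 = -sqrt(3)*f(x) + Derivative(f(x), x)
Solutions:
 f(x) = C1*exp(sqrt(3)*x)


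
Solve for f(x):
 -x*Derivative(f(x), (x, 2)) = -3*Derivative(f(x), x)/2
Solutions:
 f(x) = C1 + C2*x^(5/2)


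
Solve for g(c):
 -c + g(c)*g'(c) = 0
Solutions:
 g(c) = -sqrt(C1 + c^2)
 g(c) = sqrt(C1 + c^2)


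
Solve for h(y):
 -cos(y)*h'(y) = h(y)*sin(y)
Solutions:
 h(y) = C1*cos(y)


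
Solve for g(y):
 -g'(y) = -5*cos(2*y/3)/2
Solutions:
 g(y) = C1 + 15*sin(2*y/3)/4


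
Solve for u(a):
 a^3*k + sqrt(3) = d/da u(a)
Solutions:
 u(a) = C1 + a^4*k/4 + sqrt(3)*a


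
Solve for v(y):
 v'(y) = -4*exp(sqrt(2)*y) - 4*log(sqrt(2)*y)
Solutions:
 v(y) = C1 - 4*y*log(y) + 2*y*(2 - log(2)) - 2*sqrt(2)*exp(sqrt(2)*y)


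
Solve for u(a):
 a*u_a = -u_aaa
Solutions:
 u(a) = C1 + Integral(C2*airyai(-a) + C3*airybi(-a), a)


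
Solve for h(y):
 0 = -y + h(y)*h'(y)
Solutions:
 h(y) = -sqrt(C1 + y^2)
 h(y) = sqrt(C1 + y^2)


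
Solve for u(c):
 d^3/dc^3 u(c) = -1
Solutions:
 u(c) = C1 + C2*c + C3*c^2 - c^3/6


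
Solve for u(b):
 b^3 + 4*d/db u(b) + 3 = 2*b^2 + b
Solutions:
 u(b) = C1 - b^4/16 + b^3/6 + b^2/8 - 3*b/4


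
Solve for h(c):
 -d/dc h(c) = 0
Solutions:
 h(c) = C1


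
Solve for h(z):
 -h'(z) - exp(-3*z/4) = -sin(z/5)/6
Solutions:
 h(z) = C1 - 5*cos(z/5)/6 + 4*exp(-3*z/4)/3


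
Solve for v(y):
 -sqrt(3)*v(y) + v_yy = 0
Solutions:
 v(y) = C1*exp(-3^(1/4)*y) + C2*exp(3^(1/4)*y)


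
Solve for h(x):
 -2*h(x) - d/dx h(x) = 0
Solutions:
 h(x) = C1*exp(-2*x)


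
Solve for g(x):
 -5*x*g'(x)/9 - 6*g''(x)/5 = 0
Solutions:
 g(x) = C1 + C2*erf(5*sqrt(3)*x/18)


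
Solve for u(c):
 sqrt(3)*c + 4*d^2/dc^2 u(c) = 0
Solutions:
 u(c) = C1 + C2*c - sqrt(3)*c^3/24


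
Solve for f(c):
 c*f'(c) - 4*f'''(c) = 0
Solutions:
 f(c) = C1 + Integral(C2*airyai(2^(1/3)*c/2) + C3*airybi(2^(1/3)*c/2), c)


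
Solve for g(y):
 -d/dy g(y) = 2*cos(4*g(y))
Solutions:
 g(y) = -asin((C1 + exp(16*y))/(C1 - exp(16*y)))/4 + pi/4
 g(y) = asin((C1 + exp(16*y))/(C1 - exp(16*y)))/4


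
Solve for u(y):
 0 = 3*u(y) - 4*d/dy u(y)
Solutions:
 u(y) = C1*exp(3*y/4)


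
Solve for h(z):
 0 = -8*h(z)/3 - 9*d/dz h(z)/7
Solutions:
 h(z) = C1*exp(-56*z/27)


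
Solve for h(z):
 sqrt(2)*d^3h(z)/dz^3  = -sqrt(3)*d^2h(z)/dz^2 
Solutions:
 h(z) = C1 + C2*z + C3*exp(-sqrt(6)*z/2)


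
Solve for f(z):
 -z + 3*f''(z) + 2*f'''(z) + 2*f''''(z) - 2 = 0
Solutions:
 f(z) = C1 + C2*z + z^3/18 + 2*z^2/9 + (C3*sin(sqrt(5)*z/2) + C4*cos(sqrt(5)*z/2))*exp(-z/2)


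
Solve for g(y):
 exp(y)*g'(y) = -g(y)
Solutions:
 g(y) = C1*exp(exp(-y))


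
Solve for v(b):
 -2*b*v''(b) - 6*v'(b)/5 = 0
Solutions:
 v(b) = C1 + C2*b^(2/5)


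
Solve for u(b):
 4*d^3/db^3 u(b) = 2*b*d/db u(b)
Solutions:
 u(b) = C1 + Integral(C2*airyai(2^(2/3)*b/2) + C3*airybi(2^(2/3)*b/2), b)


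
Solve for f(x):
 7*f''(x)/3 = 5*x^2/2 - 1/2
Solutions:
 f(x) = C1 + C2*x + 5*x^4/56 - 3*x^2/28


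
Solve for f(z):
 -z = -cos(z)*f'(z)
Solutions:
 f(z) = C1 + Integral(z/cos(z), z)


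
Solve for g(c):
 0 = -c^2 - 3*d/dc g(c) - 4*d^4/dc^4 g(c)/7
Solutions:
 g(c) = C1 + C4*exp(-42^(1/3)*c/2) - c^3/9 + (C2*sin(14^(1/3)*3^(5/6)*c/4) + C3*cos(14^(1/3)*3^(5/6)*c/4))*exp(42^(1/3)*c/4)


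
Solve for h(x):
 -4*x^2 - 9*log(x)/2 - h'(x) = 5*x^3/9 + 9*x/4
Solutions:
 h(x) = C1 - 5*x^4/36 - 4*x^3/3 - 9*x^2/8 - 9*x*log(x)/2 + 9*x/2


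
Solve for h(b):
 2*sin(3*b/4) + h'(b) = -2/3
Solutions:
 h(b) = C1 - 2*b/3 + 8*cos(3*b/4)/3


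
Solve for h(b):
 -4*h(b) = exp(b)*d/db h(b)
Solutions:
 h(b) = C1*exp(4*exp(-b))


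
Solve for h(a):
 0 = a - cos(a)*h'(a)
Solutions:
 h(a) = C1 + Integral(a/cos(a), a)


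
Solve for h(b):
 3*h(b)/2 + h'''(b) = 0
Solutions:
 h(b) = C3*exp(-2^(2/3)*3^(1/3)*b/2) + (C1*sin(2^(2/3)*3^(5/6)*b/4) + C2*cos(2^(2/3)*3^(5/6)*b/4))*exp(2^(2/3)*3^(1/3)*b/4)


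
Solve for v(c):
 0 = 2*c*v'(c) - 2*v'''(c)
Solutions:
 v(c) = C1 + Integral(C2*airyai(c) + C3*airybi(c), c)


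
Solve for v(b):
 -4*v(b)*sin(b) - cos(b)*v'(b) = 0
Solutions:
 v(b) = C1*cos(b)^4


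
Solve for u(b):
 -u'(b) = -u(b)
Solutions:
 u(b) = C1*exp(b)


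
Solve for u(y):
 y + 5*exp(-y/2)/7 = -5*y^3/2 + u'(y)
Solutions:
 u(y) = C1 + 5*y^4/8 + y^2/2 - 10*exp(-y/2)/7


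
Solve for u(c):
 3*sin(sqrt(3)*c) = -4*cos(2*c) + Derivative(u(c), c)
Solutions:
 u(c) = C1 + 2*sin(2*c) - sqrt(3)*cos(sqrt(3)*c)


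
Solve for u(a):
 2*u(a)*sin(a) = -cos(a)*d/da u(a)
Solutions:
 u(a) = C1*cos(a)^2


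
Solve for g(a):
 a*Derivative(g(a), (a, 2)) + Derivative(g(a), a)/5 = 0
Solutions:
 g(a) = C1 + C2*a^(4/5)


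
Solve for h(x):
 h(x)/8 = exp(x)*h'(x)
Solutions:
 h(x) = C1*exp(-exp(-x)/8)


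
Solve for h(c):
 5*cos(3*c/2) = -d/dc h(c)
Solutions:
 h(c) = C1 - 10*sin(3*c/2)/3


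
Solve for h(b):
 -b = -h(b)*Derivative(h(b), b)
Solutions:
 h(b) = -sqrt(C1 + b^2)
 h(b) = sqrt(C1 + b^2)


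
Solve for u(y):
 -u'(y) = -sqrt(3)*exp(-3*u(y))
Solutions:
 u(y) = log(C1 + 3*sqrt(3)*y)/3
 u(y) = log((-3^(1/3) - 3^(5/6)*I)*(C1 + sqrt(3)*y)^(1/3)/2)
 u(y) = log((-3^(1/3) + 3^(5/6)*I)*(C1 + sqrt(3)*y)^(1/3)/2)


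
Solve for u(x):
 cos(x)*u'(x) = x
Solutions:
 u(x) = C1 + Integral(x/cos(x), x)


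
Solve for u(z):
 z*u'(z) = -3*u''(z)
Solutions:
 u(z) = C1 + C2*erf(sqrt(6)*z/6)


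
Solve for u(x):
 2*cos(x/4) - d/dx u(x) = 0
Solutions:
 u(x) = C1 + 8*sin(x/4)


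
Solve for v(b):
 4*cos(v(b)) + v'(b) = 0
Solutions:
 v(b) = pi - asin((C1 + exp(8*b))/(C1 - exp(8*b)))
 v(b) = asin((C1 + exp(8*b))/(C1 - exp(8*b)))


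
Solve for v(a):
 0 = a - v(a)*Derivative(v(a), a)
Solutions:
 v(a) = -sqrt(C1 + a^2)
 v(a) = sqrt(C1 + a^2)


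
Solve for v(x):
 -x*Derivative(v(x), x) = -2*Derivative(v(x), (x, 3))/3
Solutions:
 v(x) = C1 + Integral(C2*airyai(2^(2/3)*3^(1/3)*x/2) + C3*airybi(2^(2/3)*3^(1/3)*x/2), x)


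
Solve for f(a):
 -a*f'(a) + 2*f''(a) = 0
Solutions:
 f(a) = C1 + C2*erfi(a/2)


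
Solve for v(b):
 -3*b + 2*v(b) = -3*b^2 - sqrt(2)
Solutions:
 v(b) = -3*b^2/2 + 3*b/2 - sqrt(2)/2


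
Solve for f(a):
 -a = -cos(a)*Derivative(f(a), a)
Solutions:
 f(a) = C1 + Integral(a/cos(a), a)


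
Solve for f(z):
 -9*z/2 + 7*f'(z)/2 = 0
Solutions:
 f(z) = C1 + 9*z^2/14


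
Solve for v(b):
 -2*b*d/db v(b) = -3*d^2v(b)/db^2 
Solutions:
 v(b) = C1 + C2*erfi(sqrt(3)*b/3)


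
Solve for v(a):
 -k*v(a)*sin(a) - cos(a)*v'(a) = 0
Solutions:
 v(a) = C1*exp(k*log(cos(a)))


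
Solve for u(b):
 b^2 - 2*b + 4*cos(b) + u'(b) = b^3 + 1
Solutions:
 u(b) = C1 + b^4/4 - b^3/3 + b^2 + b - 4*sin(b)


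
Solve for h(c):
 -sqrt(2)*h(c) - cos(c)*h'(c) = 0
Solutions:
 h(c) = C1*(sin(c) - 1)^(sqrt(2)/2)/(sin(c) + 1)^(sqrt(2)/2)


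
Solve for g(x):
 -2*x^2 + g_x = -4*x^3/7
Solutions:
 g(x) = C1 - x^4/7 + 2*x^3/3


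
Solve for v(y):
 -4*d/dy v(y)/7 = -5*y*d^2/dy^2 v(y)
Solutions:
 v(y) = C1 + C2*y^(39/35)


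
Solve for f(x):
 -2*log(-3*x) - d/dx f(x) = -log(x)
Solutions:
 f(x) = C1 - x*log(x) + x*(-2*log(3) + 1 - 2*I*pi)


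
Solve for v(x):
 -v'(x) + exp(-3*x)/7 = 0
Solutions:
 v(x) = C1 - exp(-3*x)/21


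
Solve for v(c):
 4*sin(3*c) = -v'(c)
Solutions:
 v(c) = C1 + 4*cos(3*c)/3


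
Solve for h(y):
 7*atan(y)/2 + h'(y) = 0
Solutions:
 h(y) = C1 - 7*y*atan(y)/2 + 7*log(y^2 + 1)/4


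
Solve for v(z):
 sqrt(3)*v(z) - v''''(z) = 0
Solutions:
 v(z) = C1*exp(-3^(1/8)*z) + C2*exp(3^(1/8)*z) + C3*sin(3^(1/8)*z) + C4*cos(3^(1/8)*z)


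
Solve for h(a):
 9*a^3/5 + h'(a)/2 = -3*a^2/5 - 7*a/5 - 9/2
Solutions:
 h(a) = C1 - 9*a^4/10 - 2*a^3/5 - 7*a^2/5 - 9*a


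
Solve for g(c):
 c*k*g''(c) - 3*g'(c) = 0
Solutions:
 g(c) = C1 + c^(((re(k) + 3)*re(k) + im(k)^2)/(re(k)^2 + im(k)^2))*(C2*sin(3*log(c)*Abs(im(k))/(re(k)^2 + im(k)^2)) + C3*cos(3*log(c)*im(k)/(re(k)^2 + im(k)^2)))


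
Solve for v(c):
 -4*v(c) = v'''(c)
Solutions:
 v(c) = C3*exp(-2^(2/3)*c) + (C1*sin(2^(2/3)*sqrt(3)*c/2) + C2*cos(2^(2/3)*sqrt(3)*c/2))*exp(2^(2/3)*c/2)


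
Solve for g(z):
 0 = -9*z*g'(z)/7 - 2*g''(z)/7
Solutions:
 g(z) = C1 + C2*erf(3*z/2)


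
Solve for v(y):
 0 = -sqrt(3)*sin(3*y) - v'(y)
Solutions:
 v(y) = C1 + sqrt(3)*cos(3*y)/3


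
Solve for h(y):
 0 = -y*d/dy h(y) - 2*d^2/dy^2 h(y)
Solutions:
 h(y) = C1 + C2*erf(y/2)


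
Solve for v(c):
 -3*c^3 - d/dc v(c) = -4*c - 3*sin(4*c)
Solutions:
 v(c) = C1 - 3*c^4/4 + 2*c^2 - 3*cos(4*c)/4


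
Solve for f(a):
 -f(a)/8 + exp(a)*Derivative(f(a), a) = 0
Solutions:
 f(a) = C1*exp(-exp(-a)/8)


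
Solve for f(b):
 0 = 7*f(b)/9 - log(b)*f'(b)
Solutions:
 f(b) = C1*exp(7*li(b)/9)


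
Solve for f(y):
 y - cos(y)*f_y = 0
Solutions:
 f(y) = C1 + Integral(y/cos(y), y)


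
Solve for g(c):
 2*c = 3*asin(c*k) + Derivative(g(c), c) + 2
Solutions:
 g(c) = C1 + c^2 - 2*c - 3*Piecewise((c*asin(c*k) + sqrt(-c^2*k^2 + 1)/k, Ne(k, 0)), (0, True))


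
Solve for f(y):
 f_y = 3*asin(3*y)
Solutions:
 f(y) = C1 + 3*y*asin(3*y) + sqrt(1 - 9*y^2)


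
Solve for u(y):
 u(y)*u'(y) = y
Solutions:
 u(y) = -sqrt(C1 + y^2)
 u(y) = sqrt(C1 + y^2)


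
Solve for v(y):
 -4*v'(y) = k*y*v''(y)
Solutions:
 v(y) = C1 + y^(((re(k) - 4)*re(k) + im(k)^2)/(re(k)^2 + im(k)^2))*(C2*sin(4*log(y)*Abs(im(k))/(re(k)^2 + im(k)^2)) + C3*cos(4*log(y)*im(k)/(re(k)^2 + im(k)^2)))


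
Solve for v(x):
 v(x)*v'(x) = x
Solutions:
 v(x) = -sqrt(C1 + x^2)
 v(x) = sqrt(C1 + x^2)


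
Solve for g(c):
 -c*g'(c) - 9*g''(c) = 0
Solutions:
 g(c) = C1 + C2*erf(sqrt(2)*c/6)


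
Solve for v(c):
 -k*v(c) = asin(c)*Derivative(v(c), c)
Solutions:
 v(c) = C1*exp(-k*Integral(1/asin(c), c))


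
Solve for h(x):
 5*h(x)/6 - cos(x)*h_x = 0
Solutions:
 h(x) = C1*(sin(x) + 1)^(5/12)/(sin(x) - 1)^(5/12)


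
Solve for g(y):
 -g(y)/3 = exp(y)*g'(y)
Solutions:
 g(y) = C1*exp(exp(-y)/3)


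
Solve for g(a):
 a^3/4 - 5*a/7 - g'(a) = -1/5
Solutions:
 g(a) = C1 + a^4/16 - 5*a^2/14 + a/5


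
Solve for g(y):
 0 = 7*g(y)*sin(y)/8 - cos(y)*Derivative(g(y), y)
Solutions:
 g(y) = C1/cos(y)^(7/8)


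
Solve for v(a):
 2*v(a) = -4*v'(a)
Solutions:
 v(a) = C1*exp(-a/2)


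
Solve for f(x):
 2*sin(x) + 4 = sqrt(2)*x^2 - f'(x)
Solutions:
 f(x) = C1 + sqrt(2)*x^3/3 - 4*x + 2*cos(x)


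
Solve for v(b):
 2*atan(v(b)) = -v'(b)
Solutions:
 Integral(1/atan(_y), (_y, v(b))) = C1 - 2*b


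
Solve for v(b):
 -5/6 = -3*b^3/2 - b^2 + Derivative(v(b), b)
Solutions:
 v(b) = C1 + 3*b^4/8 + b^3/3 - 5*b/6
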